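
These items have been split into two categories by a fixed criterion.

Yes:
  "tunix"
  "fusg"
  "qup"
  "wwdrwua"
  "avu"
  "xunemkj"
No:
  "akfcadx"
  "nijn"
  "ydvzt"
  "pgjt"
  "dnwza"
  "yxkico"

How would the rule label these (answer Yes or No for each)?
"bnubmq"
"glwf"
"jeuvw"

The distinguishing property — contains 'u' — holds for all the 'Yes' cases and none of the 'No' cases.
"bnubmq": has 'u' — has this property, so Yes.
"glwf": no 'u' — does not pass, so No.
"jeuvw": has 'u' — has this property, so Yes.

Yes, No, Yes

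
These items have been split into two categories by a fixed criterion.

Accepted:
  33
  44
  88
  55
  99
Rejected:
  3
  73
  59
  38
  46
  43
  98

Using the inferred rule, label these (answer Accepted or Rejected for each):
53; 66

One predicate separates the groups cleanly: multiple of 11.
Rejected: 53, since 53 = 11·4 + 9.
Accepted: 66, since 66 = 11·6.

Rejected, Accepted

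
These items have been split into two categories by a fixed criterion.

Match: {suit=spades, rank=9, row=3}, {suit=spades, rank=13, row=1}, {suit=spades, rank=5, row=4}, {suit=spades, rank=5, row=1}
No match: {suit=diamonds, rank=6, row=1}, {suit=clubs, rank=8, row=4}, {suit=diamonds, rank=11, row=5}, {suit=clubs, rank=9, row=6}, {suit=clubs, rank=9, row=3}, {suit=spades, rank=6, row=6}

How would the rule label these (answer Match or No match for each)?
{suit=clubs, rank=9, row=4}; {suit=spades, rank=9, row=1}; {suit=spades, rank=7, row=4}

'Match' ⟺ suit is spades AND row ≤ 4.

No match, Match, Match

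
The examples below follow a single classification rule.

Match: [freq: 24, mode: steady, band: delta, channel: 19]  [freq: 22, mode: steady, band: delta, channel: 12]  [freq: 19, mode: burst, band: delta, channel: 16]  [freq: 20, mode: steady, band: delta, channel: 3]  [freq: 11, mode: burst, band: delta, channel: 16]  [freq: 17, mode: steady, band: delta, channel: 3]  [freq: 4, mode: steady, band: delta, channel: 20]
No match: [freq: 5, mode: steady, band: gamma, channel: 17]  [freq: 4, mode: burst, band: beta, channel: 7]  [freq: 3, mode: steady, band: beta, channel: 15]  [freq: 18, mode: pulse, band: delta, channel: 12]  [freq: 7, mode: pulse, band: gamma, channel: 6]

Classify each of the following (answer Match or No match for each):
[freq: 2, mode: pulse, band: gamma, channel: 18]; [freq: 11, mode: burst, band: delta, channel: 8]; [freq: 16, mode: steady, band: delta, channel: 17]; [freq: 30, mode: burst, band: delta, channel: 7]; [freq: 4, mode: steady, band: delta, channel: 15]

No match, Match, Match, Match, Match

The simplest hypothesis consistent with all the labels is: band is delta AND freq ≠ 18.
[freq: 2, mode: pulse, band: gamma, channel: 18] — band is gamma, freq = 2, hence No match. [freq: 11, mode: burst, band: delta, channel: 8] — band is delta, freq = 11, hence Match. [freq: 16, mode: steady, band: delta, channel: 17] — band is delta, freq = 16, hence Match. [freq: 30, mode: burst, band: delta, channel: 7] — band is delta, freq = 30, hence Match. [freq: 4, mode: steady, band: delta, channel: 15] — band is delta, freq = 4, hence Match.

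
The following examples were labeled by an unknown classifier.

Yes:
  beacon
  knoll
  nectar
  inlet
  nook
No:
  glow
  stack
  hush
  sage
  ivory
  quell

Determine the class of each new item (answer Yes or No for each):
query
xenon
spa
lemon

No, Yes, No, Yes

Every 'Yes' example satisfies: contains 'n'. None of the 'No' examples do.
query: No (no 'n').
xenon: Yes (has 'n').
spa: No (no 'n').
lemon: Yes (has 'n').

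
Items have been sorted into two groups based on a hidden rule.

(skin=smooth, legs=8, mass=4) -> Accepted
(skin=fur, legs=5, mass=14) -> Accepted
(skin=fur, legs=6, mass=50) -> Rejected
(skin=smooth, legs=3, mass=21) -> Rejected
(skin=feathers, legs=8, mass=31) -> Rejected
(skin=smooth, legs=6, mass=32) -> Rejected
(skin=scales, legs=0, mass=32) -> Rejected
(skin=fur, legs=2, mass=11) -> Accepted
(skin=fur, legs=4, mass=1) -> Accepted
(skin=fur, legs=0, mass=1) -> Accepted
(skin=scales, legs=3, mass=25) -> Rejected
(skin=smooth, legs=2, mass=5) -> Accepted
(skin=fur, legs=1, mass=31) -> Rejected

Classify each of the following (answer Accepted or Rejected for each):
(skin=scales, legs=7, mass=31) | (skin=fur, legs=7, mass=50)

The pattern is that an item is 'Accepted' exactly when: mass ≤ 14.
(skin=scales, legs=7, mass=31): mass = 31, fails this test → Rejected. (skin=fur, legs=7, mass=50): mass = 50, fails this test → Rejected.

Rejected, Rejected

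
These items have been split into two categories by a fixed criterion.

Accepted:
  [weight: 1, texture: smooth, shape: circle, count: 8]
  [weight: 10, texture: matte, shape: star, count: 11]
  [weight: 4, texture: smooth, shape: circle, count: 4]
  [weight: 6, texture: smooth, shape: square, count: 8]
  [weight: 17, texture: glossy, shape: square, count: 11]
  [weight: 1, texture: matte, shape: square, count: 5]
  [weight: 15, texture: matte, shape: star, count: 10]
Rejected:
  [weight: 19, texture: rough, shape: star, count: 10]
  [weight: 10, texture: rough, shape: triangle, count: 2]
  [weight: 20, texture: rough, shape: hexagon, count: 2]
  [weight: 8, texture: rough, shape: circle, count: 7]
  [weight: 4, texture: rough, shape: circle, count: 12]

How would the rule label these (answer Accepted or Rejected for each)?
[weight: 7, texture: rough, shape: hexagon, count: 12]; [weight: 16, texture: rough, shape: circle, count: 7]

Checking candidate rules against both groups, what survives is: texture is not rough.

Rejected, Rejected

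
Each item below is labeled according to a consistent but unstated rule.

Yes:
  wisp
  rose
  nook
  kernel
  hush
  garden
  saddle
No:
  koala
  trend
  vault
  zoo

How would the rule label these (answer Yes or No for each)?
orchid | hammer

The rule appears to be: even length.
orchid: length 6, checks out → Yes.
hammer: length 6, checks out → Yes.

Yes, Yes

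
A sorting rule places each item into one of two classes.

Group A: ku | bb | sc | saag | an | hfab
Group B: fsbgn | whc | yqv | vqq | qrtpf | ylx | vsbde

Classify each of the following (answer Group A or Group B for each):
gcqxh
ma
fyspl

One predicate separates the groups cleanly: even length.
gcqxh: Group B (length 5). ma: Group A (length 2). fyspl: Group B (length 5).

Group B, Group A, Group B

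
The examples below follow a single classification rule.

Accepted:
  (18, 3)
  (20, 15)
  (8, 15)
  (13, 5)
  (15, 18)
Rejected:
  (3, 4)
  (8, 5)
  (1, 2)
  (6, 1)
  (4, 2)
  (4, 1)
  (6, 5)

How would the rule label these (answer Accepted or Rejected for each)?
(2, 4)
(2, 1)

Rejected, Rejected

The simplest hypothesis consistent with all the labels is: sum ≥ 18.
(2, 4): 2+4 = 6, does not satisfy this → Rejected.
(2, 1): 2+1 = 3, does not satisfy this → Rejected.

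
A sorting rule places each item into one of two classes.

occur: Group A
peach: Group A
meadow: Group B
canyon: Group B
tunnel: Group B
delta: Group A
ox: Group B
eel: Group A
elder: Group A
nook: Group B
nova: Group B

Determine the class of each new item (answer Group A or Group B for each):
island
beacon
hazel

Group B, Group B, Group A

The common property of the 'Group A' items is: odd length. No 'Group B' item has it.
island: Group B (length 6).
beacon: Group B (length 6).
hazel: Group A (length 5).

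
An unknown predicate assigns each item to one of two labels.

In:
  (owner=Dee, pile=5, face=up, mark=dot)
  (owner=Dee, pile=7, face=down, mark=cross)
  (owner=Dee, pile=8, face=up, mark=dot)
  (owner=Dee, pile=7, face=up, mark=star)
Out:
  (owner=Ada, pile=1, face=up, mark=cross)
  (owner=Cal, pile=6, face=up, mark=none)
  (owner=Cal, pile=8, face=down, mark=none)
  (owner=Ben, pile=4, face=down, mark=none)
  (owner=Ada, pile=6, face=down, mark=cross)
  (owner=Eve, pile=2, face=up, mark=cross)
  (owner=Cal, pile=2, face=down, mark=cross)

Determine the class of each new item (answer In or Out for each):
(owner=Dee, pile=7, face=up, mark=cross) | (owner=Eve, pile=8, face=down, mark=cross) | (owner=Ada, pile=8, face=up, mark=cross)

Comparing the two groups points to one rule — owner is Dee.
(owner=Dee, pile=7, face=up, mark=cross) — owner is Dee, hence In. (owner=Eve, pile=8, face=down, mark=cross) — owner is Eve, hence Out. (owner=Ada, pile=8, face=up, mark=cross) — owner is Ada, hence Out.

In, Out, Out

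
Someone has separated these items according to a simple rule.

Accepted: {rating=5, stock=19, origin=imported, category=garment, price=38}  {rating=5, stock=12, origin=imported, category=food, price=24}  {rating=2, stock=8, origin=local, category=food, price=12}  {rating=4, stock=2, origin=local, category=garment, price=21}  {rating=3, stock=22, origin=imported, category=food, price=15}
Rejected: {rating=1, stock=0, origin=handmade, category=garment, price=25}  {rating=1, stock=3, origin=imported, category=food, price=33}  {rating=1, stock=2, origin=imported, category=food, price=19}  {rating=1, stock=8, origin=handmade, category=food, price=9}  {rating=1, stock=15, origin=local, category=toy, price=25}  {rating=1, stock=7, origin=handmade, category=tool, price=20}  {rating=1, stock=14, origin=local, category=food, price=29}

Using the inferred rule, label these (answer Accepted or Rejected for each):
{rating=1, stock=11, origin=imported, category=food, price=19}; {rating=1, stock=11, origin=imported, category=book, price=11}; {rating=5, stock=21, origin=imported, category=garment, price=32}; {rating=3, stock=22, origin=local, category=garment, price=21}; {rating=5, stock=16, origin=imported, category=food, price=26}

Rejected, Rejected, Accepted, Accepted, Accepted

'Accepted' ⟺ rating ≥ 2.
{rating=1, stock=11, origin=imported, category=food, price=19}: rating = 1 — fails this test, so Rejected. {rating=1, stock=11, origin=imported, category=book, price=11}: rating = 1 — fails this test, so Rejected. {rating=5, stock=21, origin=imported, category=garment, price=32}: rating = 5 — has this property, so Accepted. {rating=3, stock=22, origin=local, category=garment, price=21}: rating = 3 — has this property, so Accepted. {rating=5, stock=16, origin=imported, category=food, price=26}: rating = 5 — has this property, so Accepted.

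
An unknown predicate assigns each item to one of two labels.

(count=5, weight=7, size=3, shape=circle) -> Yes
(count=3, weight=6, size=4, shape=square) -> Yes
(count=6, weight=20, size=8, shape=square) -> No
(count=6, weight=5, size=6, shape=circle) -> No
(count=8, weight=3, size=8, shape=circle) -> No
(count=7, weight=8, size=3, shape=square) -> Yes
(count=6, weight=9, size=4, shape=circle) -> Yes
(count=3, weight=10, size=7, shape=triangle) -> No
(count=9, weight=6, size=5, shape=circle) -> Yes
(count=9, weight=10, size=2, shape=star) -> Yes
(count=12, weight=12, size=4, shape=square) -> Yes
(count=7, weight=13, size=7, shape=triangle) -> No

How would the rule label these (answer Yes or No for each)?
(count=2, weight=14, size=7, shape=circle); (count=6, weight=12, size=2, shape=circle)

No, Yes

Every 'Yes' example satisfies: size ≤ 5. None of the 'No' examples do.
(count=2, weight=14, size=7, shape=circle): size = 7, fails this test → No.
(count=6, weight=12, size=2, shape=circle): size = 2, fits → Yes.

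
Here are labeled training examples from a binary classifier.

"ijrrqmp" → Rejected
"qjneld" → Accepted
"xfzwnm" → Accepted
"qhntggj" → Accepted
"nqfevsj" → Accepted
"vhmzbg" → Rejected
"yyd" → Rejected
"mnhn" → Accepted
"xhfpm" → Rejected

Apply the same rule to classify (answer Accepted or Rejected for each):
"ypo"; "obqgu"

Rejected, Rejected

One predicate separates the groups cleanly: contains 'n'.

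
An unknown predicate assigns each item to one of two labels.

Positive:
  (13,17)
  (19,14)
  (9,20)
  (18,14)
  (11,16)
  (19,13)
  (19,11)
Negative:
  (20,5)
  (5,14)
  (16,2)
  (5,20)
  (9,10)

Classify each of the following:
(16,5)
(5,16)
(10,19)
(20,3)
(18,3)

The distinguishing property — sum ≥ 27 — holds for all the 'Positive' cases and none of the 'Negative' cases.

Negative, Negative, Positive, Negative, Negative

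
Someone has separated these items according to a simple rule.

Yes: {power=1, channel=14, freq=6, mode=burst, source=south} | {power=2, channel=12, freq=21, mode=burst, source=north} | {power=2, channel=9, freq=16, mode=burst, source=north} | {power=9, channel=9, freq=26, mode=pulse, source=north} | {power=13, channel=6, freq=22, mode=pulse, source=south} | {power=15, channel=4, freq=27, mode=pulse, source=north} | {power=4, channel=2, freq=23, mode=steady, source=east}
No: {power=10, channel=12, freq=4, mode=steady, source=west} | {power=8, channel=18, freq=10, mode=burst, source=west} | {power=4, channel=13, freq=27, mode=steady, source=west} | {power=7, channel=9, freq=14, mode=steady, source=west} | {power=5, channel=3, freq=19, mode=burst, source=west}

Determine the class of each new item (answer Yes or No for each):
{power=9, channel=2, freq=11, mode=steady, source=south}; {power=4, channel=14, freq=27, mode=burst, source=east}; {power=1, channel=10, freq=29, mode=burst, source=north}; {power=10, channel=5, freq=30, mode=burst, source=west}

One predicate separates the groups cleanly: source is not west.

Yes, Yes, Yes, No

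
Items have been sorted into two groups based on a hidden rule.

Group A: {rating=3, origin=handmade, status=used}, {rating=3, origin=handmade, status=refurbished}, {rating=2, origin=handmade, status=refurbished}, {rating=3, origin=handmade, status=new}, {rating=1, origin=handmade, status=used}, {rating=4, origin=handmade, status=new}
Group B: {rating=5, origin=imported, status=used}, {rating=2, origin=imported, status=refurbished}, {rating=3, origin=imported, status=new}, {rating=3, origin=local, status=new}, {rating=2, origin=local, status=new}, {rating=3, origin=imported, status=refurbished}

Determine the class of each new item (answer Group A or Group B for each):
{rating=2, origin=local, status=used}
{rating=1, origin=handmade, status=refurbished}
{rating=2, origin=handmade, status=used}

Group B, Group A, Group A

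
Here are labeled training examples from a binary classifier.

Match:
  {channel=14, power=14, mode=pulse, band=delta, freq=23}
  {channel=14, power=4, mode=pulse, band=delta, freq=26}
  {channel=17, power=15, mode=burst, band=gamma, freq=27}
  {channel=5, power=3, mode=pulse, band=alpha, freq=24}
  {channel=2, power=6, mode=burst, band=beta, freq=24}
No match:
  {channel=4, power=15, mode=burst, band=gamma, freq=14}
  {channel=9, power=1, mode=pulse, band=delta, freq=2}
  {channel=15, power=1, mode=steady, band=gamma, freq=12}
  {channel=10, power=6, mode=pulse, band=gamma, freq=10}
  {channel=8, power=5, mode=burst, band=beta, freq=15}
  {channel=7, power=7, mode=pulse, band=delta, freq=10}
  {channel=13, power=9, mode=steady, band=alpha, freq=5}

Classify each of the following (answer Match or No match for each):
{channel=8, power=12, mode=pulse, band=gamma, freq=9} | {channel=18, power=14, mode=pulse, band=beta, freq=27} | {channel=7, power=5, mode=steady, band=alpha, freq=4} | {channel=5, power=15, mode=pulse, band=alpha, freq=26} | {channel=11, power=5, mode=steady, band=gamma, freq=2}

'Match' ⟺ freq ≥ 23.

No match, Match, No match, Match, No match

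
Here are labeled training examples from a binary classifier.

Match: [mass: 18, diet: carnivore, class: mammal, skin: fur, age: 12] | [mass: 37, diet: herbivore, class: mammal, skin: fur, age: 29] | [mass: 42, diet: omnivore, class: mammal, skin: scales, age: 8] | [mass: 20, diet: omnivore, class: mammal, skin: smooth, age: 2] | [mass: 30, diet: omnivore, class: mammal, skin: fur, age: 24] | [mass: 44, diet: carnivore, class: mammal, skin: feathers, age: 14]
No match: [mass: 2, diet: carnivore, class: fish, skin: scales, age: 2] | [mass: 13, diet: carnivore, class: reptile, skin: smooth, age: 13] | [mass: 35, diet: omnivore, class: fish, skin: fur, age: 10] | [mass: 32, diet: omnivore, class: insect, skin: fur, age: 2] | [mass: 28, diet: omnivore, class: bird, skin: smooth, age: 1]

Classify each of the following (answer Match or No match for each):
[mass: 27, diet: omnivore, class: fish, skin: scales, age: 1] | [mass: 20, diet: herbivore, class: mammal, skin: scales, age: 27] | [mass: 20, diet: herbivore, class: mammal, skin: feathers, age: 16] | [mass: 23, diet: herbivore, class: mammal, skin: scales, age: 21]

No match, Match, Match, Match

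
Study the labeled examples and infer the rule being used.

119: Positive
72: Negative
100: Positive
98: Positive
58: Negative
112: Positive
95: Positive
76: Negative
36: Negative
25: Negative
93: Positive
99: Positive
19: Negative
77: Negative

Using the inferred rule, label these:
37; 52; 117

Rule: at least 93. This holds for each 'Positive' example and fails for each 'Negative' one.
37 — 37 < 93, hence Negative.
52 — 52 < 93, hence Negative.
117 — 117 ≥ 93, hence Positive.

Negative, Negative, Positive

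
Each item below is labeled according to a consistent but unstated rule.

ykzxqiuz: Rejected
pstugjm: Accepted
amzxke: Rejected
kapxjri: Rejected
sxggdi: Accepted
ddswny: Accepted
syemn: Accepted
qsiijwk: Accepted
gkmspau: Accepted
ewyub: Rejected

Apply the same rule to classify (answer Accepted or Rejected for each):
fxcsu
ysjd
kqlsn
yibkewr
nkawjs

Accepted, Accepted, Accepted, Rejected, Accepted

One predicate separates the groups cleanly: contains 's'.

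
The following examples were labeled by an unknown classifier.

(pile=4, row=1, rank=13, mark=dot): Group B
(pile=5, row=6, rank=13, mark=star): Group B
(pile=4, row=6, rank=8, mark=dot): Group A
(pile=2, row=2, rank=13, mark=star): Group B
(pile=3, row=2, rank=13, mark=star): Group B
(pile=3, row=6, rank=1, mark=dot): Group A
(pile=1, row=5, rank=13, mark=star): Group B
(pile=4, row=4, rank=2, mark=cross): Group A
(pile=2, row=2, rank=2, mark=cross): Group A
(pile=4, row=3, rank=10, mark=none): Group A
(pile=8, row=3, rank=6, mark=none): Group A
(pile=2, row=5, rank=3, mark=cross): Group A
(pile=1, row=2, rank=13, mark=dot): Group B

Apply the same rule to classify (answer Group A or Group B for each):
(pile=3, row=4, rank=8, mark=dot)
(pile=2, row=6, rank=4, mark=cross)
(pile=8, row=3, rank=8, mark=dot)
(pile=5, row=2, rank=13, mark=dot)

The classifier is using: rank ≤ 10.
(pile=3, row=4, rank=8, mark=dot): rank = 8 — matches, so Group A.
(pile=2, row=6, rank=4, mark=cross): rank = 4 — matches, so Group A.
(pile=8, row=3, rank=8, mark=dot): rank = 8 — matches, so Group A.
(pile=5, row=2, rank=13, mark=dot): rank = 13 — doesn't qualify, so Group B.

Group A, Group A, Group A, Group B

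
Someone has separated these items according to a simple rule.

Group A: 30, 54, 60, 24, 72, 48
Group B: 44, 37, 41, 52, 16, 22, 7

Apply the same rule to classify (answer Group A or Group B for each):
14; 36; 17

Group B, Group A, Group B

The distinguishing property — multiple of 3 — holds for all the 'Group A' cases and none of the 'Group B' cases.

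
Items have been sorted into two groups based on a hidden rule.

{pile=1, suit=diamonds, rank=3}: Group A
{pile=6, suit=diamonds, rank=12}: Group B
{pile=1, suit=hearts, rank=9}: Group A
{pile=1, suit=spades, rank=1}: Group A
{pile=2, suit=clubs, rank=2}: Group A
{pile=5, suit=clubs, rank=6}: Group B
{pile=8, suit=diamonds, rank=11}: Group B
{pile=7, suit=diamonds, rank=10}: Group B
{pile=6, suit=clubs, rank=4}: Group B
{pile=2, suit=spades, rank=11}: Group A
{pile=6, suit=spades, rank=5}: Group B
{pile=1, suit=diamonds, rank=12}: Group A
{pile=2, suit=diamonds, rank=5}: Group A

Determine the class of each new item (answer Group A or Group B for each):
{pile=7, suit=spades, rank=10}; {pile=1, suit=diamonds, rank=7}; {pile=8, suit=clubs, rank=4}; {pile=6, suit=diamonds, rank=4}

The common property of the 'Group A' items is: pile ≤ 2. No 'Group B' item has it.
Group B: {pile=7, suit=spades, rank=10}, since pile = 7.
Group A: {pile=1, suit=diamonds, rank=7}, since pile = 1.
Group B: {pile=8, suit=clubs, rank=4}, since pile = 8.
Group B: {pile=6, suit=diamonds, rank=4}, since pile = 6.

Group B, Group A, Group B, Group B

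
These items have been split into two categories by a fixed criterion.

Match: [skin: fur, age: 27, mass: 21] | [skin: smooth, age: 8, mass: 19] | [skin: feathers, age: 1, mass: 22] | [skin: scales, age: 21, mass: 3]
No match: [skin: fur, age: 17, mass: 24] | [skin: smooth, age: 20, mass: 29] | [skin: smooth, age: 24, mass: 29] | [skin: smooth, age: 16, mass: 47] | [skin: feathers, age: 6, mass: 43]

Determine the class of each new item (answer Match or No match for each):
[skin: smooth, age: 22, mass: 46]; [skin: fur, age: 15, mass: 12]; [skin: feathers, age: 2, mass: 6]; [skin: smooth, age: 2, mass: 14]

No match, Match, Match, Match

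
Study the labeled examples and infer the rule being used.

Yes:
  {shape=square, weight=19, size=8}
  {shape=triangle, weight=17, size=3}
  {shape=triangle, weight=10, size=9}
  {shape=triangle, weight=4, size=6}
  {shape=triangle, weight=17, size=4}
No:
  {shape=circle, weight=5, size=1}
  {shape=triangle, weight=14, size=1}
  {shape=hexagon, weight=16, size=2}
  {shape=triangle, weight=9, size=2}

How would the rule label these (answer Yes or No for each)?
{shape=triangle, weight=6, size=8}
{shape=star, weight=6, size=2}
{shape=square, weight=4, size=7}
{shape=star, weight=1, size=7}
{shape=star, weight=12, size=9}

One predicate separates the groups cleanly: size ≥ 3.
{shape=triangle, weight=6, size=8}: Yes (size = 8).
{shape=star, weight=6, size=2}: No (size = 2).
{shape=square, weight=4, size=7}: Yes (size = 7).
{shape=star, weight=1, size=7}: Yes (size = 7).
{shape=star, weight=12, size=9}: Yes (size = 9).

Yes, No, Yes, Yes, Yes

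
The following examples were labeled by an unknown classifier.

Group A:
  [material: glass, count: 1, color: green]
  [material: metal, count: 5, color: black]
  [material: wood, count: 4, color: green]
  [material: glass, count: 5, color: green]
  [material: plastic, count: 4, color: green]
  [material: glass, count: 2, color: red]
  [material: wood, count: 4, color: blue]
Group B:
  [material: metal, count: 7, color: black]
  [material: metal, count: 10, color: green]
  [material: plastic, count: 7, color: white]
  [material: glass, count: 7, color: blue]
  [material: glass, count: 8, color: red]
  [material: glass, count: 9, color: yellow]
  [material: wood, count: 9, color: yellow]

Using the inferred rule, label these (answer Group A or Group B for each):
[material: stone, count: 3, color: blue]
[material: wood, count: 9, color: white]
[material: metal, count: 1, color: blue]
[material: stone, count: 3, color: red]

Rule: count ≤ 5. This holds for each 'Group A' example and fails for each 'Group B' one.

Group A, Group B, Group A, Group A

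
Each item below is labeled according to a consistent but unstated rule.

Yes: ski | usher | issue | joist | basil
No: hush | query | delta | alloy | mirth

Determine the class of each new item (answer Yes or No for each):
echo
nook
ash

No, No, Yes

One predicate separates the groups cleanly: odd length AND contains 's'.
echo: length 4, no 's' — doesn't match, so No. nook: length 4, no 's' — doesn't match, so No. ash: length 3, has 's' — qualifies, so Yes.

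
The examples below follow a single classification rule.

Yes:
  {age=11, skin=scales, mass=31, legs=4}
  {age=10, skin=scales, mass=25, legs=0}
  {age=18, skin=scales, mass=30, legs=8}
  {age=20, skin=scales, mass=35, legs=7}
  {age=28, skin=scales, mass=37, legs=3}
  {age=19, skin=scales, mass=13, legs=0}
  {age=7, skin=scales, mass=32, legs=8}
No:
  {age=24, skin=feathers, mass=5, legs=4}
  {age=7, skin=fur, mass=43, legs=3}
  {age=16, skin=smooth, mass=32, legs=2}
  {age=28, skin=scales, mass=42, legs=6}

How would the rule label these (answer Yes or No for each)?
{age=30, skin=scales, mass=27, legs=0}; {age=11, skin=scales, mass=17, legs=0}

The pattern is that an item is 'Yes' exactly when: skin is scales AND mass ≤ 37.
{age=30, skin=scales, mass=27, legs=0}: skin is scales, mass = 27 — checks out, so Yes.
{age=11, skin=scales, mass=17, legs=0}: skin is scales, mass = 17 — checks out, so Yes.

Yes, Yes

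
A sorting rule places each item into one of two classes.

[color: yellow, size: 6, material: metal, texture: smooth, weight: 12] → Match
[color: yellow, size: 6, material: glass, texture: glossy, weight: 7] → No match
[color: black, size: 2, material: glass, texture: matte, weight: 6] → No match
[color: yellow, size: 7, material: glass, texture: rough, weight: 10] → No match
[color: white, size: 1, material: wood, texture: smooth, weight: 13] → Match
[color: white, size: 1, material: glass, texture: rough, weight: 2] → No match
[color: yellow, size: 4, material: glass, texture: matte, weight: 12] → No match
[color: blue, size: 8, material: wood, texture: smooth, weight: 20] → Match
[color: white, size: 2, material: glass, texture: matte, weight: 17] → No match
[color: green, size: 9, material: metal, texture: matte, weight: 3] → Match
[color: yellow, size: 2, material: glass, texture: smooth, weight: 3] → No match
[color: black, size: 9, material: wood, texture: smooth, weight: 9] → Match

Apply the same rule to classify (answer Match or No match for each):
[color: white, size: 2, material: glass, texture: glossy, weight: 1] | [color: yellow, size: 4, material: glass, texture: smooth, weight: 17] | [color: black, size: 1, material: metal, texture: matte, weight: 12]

No match, No match, Match

Comparing the two groups points to one rule — material is not glass.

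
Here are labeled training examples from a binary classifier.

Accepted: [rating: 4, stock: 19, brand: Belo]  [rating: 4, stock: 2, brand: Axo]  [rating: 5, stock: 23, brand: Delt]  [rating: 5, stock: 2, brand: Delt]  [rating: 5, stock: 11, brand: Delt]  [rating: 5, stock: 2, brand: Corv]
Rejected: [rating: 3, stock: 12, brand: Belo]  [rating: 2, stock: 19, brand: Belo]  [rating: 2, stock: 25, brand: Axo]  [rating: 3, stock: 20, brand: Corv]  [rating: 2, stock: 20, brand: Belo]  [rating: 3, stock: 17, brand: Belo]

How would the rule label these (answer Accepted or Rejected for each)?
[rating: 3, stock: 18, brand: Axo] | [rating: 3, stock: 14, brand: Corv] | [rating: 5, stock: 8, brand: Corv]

The distinguishing property — rating ≥ 4 — holds for all the 'Accepted' cases and none of the 'Rejected' cases.

Rejected, Rejected, Accepted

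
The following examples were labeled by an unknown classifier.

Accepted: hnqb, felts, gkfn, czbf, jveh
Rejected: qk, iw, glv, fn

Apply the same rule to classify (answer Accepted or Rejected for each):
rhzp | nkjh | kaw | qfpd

The classifier is using: length ≥ 4.

Accepted, Accepted, Rejected, Accepted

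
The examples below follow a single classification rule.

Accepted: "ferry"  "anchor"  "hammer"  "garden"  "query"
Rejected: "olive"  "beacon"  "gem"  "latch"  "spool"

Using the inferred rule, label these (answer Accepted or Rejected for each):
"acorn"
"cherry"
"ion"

Accepted, Accepted, Rejected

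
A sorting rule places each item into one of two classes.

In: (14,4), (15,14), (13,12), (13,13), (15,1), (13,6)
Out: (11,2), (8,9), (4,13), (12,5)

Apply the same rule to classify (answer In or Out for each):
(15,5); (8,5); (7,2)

One predicate separates the groups cleanly: first ≥ 13.

In, Out, Out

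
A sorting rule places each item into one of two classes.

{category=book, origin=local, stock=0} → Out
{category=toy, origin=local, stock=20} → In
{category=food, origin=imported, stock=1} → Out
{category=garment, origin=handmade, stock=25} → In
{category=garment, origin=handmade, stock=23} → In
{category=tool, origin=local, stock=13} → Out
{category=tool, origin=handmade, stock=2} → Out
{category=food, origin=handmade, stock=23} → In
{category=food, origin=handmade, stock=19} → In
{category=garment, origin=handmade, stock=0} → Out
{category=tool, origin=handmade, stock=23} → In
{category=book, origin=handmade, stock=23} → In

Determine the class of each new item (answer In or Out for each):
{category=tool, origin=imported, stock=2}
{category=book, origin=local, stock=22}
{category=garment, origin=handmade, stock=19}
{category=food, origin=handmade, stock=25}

The rule appears to be: stock ≥ 19.

Out, In, In, In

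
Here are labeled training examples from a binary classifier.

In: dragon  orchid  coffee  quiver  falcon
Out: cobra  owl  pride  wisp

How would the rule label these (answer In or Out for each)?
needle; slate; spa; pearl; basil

In, Out, Out, Out, Out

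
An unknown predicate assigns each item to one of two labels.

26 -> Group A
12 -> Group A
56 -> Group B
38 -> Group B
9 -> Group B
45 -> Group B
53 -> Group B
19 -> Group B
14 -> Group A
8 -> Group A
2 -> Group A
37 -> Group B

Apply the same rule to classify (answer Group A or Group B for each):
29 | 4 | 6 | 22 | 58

Group B, Group A, Group A, Group A, Group B

The distinguishing property — even AND at most 26 — holds for all the 'Group A' cases and none of the 'Group B' cases.
29: Group B (29 is odd, 29 > 26). 4: Group A (4 is even, 4 ≤ 26). 6: Group A (6 is even, 6 ≤ 26). 22: Group A (22 is even, 22 ≤ 26). 58: Group B (58 is even, 58 > 26).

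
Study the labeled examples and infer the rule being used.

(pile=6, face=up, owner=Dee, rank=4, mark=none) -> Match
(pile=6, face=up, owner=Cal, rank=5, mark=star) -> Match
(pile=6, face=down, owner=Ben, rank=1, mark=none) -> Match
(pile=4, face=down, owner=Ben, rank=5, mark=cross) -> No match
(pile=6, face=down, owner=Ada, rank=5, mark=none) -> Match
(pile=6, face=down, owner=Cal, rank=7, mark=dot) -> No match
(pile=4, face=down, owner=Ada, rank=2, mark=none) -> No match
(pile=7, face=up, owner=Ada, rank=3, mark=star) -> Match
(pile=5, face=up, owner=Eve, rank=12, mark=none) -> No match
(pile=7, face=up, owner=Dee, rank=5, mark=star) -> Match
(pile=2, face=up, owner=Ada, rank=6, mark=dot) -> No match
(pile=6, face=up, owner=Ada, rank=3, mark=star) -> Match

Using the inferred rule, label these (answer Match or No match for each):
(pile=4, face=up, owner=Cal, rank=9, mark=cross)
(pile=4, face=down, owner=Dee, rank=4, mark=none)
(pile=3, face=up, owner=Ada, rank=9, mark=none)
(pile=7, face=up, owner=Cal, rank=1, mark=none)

No match, No match, No match, Match

The distinguishing property — rank ≤ 5 AND pile ≥ 5 — holds for all the 'Match' cases and none of the 'No match' cases.
(pile=4, face=up, owner=Cal, rank=9, mark=cross): No match (rank = 9, pile = 4).
(pile=4, face=down, owner=Dee, rank=4, mark=none): No match (rank = 4, pile = 4).
(pile=3, face=up, owner=Ada, rank=9, mark=none): No match (rank = 9, pile = 3).
(pile=7, face=up, owner=Cal, rank=1, mark=none): Match (rank = 1, pile = 7).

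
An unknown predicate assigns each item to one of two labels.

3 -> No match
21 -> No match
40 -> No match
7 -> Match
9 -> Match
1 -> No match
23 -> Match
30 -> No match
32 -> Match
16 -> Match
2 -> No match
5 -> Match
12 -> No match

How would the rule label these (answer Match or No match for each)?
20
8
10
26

No match, Match, No match, Match

All 'Match' examples share one property — digit sum ≥ 5 — and every 'No match' example lacks it.
20 → digit sum 2+0 = 2 → No match. 8 → digit sum 8 → Match. 10 → digit sum 1+0 = 1 → No match. 26 → digit sum 2+6 = 8 → Match.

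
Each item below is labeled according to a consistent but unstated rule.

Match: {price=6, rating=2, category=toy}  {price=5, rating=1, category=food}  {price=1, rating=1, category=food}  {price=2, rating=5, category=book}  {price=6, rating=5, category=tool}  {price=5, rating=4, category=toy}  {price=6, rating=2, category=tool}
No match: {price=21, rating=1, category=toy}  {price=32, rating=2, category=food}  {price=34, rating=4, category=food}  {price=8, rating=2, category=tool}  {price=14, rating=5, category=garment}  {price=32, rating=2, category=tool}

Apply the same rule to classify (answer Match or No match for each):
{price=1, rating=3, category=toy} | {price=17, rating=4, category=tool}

Match, No match

The classifier is using: price ≤ 6.
{price=1, rating=3, category=toy}: Match (price = 1). {price=17, rating=4, category=tool}: No match (price = 17).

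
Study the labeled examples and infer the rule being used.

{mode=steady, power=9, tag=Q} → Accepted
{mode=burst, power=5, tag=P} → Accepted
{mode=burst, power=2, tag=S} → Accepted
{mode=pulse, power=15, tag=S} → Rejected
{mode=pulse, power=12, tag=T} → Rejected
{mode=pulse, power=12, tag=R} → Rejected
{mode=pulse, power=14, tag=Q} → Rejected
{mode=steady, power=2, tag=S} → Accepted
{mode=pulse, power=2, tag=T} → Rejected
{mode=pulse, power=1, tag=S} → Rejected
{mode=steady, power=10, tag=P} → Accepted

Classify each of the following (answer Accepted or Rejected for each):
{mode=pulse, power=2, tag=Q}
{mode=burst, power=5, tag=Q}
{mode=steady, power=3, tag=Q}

Rejected, Accepted, Accepted

Every 'Accepted' example satisfies: mode is not pulse. None of the 'Rejected' examples do.
{mode=pulse, power=2, tag=Q}: Rejected (mode is pulse). {mode=burst, power=5, tag=Q}: Accepted (mode is burst). {mode=steady, power=3, tag=Q}: Accepted (mode is steady).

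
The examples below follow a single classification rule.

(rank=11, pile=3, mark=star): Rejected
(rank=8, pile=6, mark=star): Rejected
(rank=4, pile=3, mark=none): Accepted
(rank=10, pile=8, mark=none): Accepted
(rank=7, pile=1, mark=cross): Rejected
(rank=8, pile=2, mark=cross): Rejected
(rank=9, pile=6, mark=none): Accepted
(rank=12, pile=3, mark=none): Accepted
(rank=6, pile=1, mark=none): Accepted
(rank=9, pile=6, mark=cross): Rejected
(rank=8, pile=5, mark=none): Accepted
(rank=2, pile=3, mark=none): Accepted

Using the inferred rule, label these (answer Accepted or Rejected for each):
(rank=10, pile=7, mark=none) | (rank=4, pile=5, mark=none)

Accepted, Accepted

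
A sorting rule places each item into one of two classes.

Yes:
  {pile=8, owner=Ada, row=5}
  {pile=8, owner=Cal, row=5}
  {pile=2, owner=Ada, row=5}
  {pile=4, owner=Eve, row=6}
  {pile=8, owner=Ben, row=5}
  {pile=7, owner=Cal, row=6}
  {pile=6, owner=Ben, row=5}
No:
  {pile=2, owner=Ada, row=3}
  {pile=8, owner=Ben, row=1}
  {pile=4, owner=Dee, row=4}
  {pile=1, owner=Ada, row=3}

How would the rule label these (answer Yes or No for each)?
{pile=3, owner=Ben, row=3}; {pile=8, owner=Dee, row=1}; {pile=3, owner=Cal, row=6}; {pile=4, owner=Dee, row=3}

The distinguishing property — row ≥ 5 — holds for all the 'Yes' cases and none of the 'No' cases.
{pile=3, owner=Ben, row=3}: No (row = 3).
{pile=8, owner=Dee, row=1}: No (row = 1).
{pile=3, owner=Cal, row=6}: Yes (row = 6).
{pile=4, owner=Dee, row=3}: No (row = 3).

No, No, Yes, No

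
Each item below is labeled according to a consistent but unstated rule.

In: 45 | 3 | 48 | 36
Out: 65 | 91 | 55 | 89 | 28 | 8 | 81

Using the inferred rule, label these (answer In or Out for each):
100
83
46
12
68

The pattern is that an item is 'In' exactly when: multiple of 3 AND at most 48.
100: 100 = 3·33 + 1, 100 > 48 — fails the rule, so Out.
83: 83 = 3·27 + 2, 83 > 48 — fails the rule, so Out.
46: 46 = 3·15 + 1, 46 ≤ 48 — fails the rule, so Out.
12: 12 = 3·4, 12 ≤ 48 — meets the rule, so In.
68: 68 = 3·22 + 2, 68 > 48 — fails the rule, so Out.

Out, Out, Out, In, Out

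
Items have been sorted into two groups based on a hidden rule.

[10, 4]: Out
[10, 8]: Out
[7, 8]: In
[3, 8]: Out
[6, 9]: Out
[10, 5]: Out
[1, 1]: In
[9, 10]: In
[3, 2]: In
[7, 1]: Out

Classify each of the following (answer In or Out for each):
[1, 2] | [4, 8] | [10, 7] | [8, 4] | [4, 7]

In, Out, Out, Out, Out

All 'In' examples share one property — |first − second| ≤ 1 — and every 'Out' example lacks it.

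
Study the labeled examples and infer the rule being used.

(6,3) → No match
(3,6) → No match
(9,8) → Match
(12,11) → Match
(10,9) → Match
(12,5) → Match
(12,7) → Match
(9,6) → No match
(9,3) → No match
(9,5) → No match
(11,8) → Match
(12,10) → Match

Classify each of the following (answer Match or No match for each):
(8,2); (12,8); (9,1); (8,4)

No match, Match, No match, No match

'Match' ⟺ sum ≥ 17.
(8,2) — 8+2 = 10, hence No match. (12,8) — 12+8 = 20, hence Match. (9,1) — 9+1 = 10, hence No match. (8,4) — 8+4 = 12, hence No match.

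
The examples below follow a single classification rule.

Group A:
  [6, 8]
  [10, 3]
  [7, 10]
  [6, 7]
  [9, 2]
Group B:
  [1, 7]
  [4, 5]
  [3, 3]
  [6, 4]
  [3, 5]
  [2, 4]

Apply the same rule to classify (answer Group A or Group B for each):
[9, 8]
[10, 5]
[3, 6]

Rule: sum ≥ 11. This holds for each 'Group A' example and fails for each 'Group B' one.
[9, 8]: 9+8 = 17, qualifies → Group A. [10, 5]: 10+5 = 15, qualifies → Group A. [3, 6]: 3+6 = 9, doesn't qualify → Group B.

Group A, Group A, Group B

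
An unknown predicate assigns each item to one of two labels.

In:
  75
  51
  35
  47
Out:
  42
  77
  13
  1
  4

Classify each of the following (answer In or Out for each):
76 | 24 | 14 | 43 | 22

Out, Out, Out, In, Out

All 'In' examples share one property — ≡ 3 (mod 4) — and every 'Out' example lacks it.
76 — 76 mod 4 = 0, hence Out. 24 — 24 mod 4 = 0, hence Out. 14 — 14 mod 4 = 2, hence Out. 43 — 43 mod 4 = 3, hence In. 22 — 22 mod 4 = 2, hence Out.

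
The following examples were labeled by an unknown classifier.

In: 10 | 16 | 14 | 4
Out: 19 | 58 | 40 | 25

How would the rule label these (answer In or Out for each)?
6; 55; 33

The rule appears to be: at most 16.
6: In (6 ≤ 16).
55: Out (55 > 16).
33: Out (33 > 16).

In, Out, Out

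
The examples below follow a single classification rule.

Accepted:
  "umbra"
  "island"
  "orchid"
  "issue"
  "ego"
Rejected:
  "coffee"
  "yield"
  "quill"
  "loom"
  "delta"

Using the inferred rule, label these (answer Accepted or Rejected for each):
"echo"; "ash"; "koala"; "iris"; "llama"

Accepted, Accepted, Rejected, Accepted, Rejected

Checking candidate rules against both groups, what survives is: starts with a vowel.
"echo": starts with 'e', has this property → Accepted.
"ash": starts with 'a', has this property → Accepted.
"koala": starts with 'k', doesn't match → Rejected.
"iris": starts with 'i', has this property → Accepted.
"llama": starts with 'l', doesn't match → Rejected.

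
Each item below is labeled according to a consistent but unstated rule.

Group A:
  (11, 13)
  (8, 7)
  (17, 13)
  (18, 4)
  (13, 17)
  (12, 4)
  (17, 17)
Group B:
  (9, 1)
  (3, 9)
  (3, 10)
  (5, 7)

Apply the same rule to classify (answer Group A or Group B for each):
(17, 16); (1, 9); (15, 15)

The simplest hypothesis consistent with all the labels is: sum ≥ 15.

Group A, Group B, Group A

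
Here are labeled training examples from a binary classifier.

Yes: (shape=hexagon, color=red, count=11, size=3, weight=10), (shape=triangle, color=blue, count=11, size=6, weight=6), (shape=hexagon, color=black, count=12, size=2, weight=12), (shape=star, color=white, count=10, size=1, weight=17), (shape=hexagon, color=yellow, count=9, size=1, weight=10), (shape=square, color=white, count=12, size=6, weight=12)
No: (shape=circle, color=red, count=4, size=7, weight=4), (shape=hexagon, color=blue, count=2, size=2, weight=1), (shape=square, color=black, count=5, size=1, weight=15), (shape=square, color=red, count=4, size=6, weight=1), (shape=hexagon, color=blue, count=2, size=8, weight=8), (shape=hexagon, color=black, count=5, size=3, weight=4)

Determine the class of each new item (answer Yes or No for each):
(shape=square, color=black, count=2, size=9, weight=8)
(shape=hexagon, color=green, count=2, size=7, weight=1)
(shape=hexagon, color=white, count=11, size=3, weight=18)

A rule that fits every label: count ≥ 9 — true of each 'Yes' example, false of each 'No' one.

No, No, Yes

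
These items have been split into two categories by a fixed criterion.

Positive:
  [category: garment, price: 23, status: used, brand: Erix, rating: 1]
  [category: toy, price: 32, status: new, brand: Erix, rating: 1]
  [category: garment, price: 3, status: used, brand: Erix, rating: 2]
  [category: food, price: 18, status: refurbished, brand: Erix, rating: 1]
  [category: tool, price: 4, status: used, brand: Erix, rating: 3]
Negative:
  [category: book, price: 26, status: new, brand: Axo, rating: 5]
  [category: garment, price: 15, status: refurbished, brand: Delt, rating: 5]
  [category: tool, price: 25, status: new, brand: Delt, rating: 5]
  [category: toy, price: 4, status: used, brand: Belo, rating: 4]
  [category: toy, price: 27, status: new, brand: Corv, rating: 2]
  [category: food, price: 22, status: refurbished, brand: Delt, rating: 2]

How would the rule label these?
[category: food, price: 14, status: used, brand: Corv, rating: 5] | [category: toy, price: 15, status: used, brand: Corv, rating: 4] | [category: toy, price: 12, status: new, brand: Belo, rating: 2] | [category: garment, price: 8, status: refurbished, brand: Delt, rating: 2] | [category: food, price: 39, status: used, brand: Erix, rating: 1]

'Positive' ⟺ brand is Erix.
Negative: [category: food, price: 14, status: used, brand: Corv, rating: 5], since brand is Corv.
Negative: [category: toy, price: 15, status: used, brand: Corv, rating: 4], since brand is Corv.
Negative: [category: toy, price: 12, status: new, brand: Belo, rating: 2], since brand is Belo.
Negative: [category: garment, price: 8, status: refurbished, brand: Delt, rating: 2], since brand is Delt.
Positive: [category: food, price: 39, status: used, brand: Erix, rating: 1], since brand is Erix.

Negative, Negative, Negative, Negative, Positive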